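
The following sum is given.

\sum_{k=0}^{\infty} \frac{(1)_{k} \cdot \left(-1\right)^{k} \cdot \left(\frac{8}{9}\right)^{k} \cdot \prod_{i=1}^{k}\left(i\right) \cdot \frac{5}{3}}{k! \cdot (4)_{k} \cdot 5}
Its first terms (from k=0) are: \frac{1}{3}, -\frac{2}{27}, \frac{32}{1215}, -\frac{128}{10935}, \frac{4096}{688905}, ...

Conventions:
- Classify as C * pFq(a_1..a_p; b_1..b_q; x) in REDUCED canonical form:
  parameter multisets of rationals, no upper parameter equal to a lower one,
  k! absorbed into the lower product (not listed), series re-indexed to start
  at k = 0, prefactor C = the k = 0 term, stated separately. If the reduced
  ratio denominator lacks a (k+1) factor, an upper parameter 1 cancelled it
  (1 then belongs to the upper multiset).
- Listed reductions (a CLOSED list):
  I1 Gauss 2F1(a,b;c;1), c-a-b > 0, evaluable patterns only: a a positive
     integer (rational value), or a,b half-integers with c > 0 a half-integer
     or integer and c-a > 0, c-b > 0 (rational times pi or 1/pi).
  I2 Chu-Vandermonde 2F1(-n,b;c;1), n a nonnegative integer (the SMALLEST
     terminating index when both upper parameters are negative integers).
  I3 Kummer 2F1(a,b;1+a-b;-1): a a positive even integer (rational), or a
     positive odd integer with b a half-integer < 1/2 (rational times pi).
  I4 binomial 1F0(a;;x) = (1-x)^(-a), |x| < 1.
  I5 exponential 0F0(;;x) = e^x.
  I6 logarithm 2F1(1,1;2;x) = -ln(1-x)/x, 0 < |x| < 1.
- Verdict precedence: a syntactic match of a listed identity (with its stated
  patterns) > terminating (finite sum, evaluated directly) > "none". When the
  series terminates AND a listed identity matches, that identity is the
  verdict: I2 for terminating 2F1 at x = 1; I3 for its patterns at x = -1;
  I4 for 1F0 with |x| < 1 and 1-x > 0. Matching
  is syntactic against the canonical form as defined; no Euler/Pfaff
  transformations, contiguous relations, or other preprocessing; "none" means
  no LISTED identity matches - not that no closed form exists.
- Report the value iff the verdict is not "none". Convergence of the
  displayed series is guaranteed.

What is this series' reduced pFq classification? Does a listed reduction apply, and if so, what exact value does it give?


With C = \frac{1}{3}: the canonical form is 2F1(1, 1; 4; -\frac{8}{9}). Verdict: none - at argument -\frac{8}{9} the multisets {1, 1} ; {4} match no listed identity.

The tell: from the first term \frac{1}{3}: the (-1)^k factor (C = 1/3, x = -8/9) folds into the argument's sign.
Adjacent-term ratio: r(k) = -\frac{8}{9} * (k+1) (k+1) / [(k+4) (k+1)] - poly over poly, x = -\frac{8}{9} from leading terms; C = \frac{1}{3} at k = 0.


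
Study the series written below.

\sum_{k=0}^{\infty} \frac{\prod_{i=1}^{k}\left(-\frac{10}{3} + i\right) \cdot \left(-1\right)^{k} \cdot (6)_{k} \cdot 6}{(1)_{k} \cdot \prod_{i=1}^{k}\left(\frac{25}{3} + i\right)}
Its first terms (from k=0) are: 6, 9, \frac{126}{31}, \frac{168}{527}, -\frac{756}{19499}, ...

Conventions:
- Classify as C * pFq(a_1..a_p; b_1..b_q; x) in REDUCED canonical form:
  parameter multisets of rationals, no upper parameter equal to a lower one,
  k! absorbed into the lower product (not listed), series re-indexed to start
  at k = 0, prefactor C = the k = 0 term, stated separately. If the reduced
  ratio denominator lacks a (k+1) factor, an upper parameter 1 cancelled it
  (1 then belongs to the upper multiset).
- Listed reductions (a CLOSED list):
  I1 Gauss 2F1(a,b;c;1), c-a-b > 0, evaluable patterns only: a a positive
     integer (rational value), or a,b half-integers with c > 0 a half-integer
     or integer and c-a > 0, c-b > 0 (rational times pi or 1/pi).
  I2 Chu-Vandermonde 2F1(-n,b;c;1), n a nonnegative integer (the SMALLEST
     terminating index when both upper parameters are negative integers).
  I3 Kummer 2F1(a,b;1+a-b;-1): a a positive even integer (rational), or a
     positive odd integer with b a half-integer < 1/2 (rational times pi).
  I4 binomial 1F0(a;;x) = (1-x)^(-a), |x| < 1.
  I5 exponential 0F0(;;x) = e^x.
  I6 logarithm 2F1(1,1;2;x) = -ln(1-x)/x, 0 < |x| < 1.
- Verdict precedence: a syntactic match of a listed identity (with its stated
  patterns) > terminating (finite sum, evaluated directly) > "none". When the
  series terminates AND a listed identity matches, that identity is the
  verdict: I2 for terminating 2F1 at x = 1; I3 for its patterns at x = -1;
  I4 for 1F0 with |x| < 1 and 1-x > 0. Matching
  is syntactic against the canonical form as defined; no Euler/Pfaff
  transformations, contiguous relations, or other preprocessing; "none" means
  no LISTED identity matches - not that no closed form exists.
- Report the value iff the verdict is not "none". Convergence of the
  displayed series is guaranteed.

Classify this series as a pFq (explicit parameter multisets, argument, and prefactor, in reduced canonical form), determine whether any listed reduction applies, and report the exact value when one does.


Reduced: x = -1, 2F1, upper = {-\frac{7}{3}, 6}, lower = {\frac{28}{3}}, C = 6. Verdict (x = -1): Kummer (I3) applies (x = -1; c = \frac{28}{3} equals 1+a-b for upper {-\frac{7}{3}, 6}: listed pattern). Exact value: \frac{1045}{54}.

Key observation: with t_0 = 6, (1)_k (prefactor 6) is k! itself.
Term ratio: r(k) = -1 * (k-\frac{7}{3}) (k+6) / [(k+\frac{28}{3}) (k+1)] - rational in k, leading ratio -1; with t_0 = 6, classification follows.


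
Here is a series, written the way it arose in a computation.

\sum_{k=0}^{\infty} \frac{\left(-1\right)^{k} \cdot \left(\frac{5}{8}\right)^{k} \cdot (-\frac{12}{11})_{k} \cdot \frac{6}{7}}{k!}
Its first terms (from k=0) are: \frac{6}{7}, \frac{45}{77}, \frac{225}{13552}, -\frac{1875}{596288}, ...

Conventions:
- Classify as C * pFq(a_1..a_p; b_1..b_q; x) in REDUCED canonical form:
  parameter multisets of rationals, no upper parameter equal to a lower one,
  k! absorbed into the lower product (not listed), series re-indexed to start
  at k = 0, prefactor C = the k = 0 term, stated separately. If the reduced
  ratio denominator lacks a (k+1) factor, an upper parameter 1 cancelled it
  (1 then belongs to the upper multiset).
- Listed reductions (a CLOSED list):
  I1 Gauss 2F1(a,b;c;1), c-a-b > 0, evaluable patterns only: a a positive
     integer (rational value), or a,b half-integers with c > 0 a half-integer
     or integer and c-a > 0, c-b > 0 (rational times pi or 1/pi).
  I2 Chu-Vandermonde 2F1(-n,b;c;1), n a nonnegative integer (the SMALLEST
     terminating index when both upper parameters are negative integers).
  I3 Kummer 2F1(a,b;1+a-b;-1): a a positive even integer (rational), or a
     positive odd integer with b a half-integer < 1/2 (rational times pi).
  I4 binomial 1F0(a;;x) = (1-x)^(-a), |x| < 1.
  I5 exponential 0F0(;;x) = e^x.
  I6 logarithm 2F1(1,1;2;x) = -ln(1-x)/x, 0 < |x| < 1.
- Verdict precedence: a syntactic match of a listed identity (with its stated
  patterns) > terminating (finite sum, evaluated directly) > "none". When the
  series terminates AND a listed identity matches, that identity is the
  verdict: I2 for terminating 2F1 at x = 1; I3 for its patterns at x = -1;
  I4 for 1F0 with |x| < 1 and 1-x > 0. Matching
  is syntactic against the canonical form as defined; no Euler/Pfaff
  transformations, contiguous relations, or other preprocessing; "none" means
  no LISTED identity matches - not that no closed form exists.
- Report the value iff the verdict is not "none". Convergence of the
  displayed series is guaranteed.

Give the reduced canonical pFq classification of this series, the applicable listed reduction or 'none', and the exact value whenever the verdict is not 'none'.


Reduced: x = -\frac{5}{8}, 1F0, upper = {-\frac{12}{11}}, lower = {-}, C = \frac{6}{7}. Verdict: this is binomial (I4) (the 1F0 binomial series: exponent 12/11, x = -\frac{5}{8}). Value: \frac{6}{7} \cdot \left(\frac{13}{8}\right)^{\frac{12}{11}}.

The tell: t_0 being \frac{6}{7}, the (-1)^k factor (C = 6/7, x = -5/8) folds into the argument's sign.
Adjacent-term ratio: r(k) = -\frac{5}{8} * (k-\frac{12}{11}) / [(k+1)] - rational in k, leading ratio -\frac{5}{8}; with t_0 = \frac{6}{7}, classification follows.


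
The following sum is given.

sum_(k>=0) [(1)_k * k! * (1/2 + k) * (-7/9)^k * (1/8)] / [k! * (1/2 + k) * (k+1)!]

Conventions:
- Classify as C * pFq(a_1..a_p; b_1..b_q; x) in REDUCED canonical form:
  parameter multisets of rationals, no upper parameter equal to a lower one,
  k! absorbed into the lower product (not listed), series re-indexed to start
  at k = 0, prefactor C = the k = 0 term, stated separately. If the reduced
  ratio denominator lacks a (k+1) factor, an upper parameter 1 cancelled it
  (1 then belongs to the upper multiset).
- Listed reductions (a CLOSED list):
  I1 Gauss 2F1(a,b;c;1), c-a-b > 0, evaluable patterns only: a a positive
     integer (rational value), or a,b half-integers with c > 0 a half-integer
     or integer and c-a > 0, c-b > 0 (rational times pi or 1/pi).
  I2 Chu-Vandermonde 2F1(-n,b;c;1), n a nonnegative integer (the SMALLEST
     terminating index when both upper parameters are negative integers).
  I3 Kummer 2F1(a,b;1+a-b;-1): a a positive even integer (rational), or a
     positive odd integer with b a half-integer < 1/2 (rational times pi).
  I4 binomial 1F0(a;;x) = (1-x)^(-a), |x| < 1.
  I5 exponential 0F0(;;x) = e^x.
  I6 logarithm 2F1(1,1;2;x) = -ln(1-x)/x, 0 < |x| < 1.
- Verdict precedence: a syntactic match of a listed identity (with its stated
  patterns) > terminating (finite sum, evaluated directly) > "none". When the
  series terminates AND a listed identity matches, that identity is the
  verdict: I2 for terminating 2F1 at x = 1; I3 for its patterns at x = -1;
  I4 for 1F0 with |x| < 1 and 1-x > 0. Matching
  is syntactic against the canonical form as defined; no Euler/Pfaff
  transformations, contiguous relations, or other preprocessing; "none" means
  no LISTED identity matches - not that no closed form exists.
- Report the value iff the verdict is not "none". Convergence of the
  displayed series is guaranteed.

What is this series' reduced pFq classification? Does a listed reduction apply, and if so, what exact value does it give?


With C = 1/8: the canonical form is 2F1(1, 1; 2; -7/9). Verdict: this is logarithm (I6) (the logarithm: parameters (1,1;2), x = -7/9). Value: (9/56) * ln(16/9).

Key step: with t_0 = 1/8, the factorial ratio (C = 1/8, x = -7/9) (k+a-1)!/(a-1)! is a rising factorial (a)_k.
Ratio: r(k) = (-7/9) * (k+1) (k+1) / [(k+2) (k+1)] - rational; roots negated = parameters, x = (-7/9), C = 1/8.


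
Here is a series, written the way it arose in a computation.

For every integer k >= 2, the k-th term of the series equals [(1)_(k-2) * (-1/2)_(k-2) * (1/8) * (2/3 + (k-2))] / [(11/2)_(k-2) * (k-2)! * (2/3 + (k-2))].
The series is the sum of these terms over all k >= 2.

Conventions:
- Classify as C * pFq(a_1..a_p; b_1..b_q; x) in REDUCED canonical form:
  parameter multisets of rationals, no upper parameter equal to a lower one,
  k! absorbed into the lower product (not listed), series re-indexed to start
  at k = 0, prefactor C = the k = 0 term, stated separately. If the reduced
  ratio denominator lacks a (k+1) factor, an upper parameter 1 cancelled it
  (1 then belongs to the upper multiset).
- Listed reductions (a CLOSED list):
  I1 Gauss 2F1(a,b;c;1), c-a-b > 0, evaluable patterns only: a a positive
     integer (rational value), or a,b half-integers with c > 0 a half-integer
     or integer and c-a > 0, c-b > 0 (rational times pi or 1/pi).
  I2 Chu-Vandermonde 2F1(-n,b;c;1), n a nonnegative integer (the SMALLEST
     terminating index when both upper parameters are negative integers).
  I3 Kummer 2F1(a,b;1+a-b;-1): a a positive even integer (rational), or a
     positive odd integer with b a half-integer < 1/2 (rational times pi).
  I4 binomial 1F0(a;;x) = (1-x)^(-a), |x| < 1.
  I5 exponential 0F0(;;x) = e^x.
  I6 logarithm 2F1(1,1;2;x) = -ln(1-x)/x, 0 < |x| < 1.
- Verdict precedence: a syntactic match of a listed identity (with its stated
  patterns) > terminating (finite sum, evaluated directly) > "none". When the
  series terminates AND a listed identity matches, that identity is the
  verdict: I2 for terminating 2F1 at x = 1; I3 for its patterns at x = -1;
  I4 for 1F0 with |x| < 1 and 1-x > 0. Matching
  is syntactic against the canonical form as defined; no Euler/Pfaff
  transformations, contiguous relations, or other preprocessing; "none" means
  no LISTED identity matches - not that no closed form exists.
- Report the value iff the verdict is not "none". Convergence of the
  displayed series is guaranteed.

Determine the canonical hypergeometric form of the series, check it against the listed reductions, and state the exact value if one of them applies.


Classification (C = 1/8): 2F1 with upper {-1/2, 1}, lower {11/2}, argument x = 1. Verdict: Gauss's theorem (I1) applies (x = 1: the Gamma ratio telescopes since c-a-b = 5 > 0 and a = 1 in Z>0). Exact value: 9/80.

Key step: with t_0 = 1/8, striking the common factor k + 2/3 reduces the term (prefactor 1/8).
Ratio: r(k) = 1 * (k-1/2) (k+1) / [(k+11/2) (k+1)] - rational in k. x = 1; t_0 = 1/8; negate the roots.


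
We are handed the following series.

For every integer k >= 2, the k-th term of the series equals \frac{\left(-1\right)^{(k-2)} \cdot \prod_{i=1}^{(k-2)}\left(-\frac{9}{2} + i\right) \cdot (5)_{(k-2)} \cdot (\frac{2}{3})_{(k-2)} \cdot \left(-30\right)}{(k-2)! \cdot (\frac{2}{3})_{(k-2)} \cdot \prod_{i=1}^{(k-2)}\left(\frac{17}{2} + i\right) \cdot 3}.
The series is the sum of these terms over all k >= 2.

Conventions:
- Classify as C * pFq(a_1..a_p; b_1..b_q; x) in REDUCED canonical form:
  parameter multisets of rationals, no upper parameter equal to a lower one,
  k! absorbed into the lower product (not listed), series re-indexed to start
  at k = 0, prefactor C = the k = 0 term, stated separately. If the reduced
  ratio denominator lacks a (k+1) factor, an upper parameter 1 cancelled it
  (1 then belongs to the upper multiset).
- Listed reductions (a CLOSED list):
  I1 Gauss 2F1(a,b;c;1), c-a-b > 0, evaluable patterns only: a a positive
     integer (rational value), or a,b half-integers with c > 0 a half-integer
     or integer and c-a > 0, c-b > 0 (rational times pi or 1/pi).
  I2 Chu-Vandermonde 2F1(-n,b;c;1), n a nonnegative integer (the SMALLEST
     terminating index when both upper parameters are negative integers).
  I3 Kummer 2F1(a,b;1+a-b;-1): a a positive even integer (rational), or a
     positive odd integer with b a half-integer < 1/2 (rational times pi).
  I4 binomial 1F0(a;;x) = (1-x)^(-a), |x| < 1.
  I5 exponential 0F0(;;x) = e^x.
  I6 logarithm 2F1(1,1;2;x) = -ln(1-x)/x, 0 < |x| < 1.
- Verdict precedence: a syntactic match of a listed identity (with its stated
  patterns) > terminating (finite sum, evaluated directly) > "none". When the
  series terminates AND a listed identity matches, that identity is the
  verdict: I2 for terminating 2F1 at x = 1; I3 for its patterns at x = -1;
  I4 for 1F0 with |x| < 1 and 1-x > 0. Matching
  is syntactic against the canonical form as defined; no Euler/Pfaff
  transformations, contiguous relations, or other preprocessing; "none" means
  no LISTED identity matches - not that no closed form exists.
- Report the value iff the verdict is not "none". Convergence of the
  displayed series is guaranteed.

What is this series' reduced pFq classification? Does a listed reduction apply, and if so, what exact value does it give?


Structural cue: with t_0 = -10, the lower running product (prefactor -10) is a rising factorial.
Consecutive-term ratio: r(k) = -1 * (k-\frac{7}{2}) (k+5) / [(k+\frac{19}{2}) (k+1)] - poly over poly, x = -1 from leading terms; C = -10 at k = 0.

Canonical form: C = -10 times 2F1 with upper {-\frac{7}{2}, 5}, lower {\frac{19}{2}}, x = -1. Verdict: the Kummer evaluation I3 applies (x = -1; c = \frac{19}{2} equals 1+a-b for upper {-\frac{7}{2}, 5}: listed pattern). Value: \left(-\frac{3828825}{262144}\right) \cdot \pi.


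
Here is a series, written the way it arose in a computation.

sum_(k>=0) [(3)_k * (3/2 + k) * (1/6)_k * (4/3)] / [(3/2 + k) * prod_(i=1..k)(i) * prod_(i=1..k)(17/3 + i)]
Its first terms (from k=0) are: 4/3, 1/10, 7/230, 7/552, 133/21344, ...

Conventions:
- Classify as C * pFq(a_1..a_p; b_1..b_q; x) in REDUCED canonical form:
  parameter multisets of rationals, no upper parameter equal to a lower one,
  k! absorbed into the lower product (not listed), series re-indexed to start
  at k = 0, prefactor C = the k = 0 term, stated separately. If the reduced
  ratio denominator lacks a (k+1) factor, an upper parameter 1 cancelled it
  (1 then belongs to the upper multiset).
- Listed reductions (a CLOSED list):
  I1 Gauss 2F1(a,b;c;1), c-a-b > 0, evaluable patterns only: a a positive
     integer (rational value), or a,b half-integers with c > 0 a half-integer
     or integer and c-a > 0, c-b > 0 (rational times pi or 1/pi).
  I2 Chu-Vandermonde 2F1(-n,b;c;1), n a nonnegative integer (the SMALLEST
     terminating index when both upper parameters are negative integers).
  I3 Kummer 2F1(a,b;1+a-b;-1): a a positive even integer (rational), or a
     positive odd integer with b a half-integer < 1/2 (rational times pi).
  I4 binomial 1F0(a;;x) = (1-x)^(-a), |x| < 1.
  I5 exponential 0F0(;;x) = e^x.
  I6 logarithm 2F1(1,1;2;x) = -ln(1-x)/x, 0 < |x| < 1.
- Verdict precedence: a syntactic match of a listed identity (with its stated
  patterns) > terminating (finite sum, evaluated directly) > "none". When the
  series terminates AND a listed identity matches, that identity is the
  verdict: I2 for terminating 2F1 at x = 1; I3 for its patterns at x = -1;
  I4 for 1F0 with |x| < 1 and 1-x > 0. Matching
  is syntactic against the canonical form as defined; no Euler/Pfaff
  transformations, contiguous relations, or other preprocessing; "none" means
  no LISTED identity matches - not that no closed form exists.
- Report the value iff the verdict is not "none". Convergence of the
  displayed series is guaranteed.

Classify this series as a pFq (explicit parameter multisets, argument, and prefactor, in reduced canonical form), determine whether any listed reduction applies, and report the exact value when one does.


At argument 1: a 2F1 with upper {1/6, 3}, lower {20/3}, scaled by C = 4/3. Verdict: this is the Gauss summation I1 (x = 1: the Gamma ratio telescopes since c-a-b = 7/2 > 0 and a = 3 in Z>0). Hence: 1088/729.

The tell: t_0 = 4/3 here, and the lower running product (prefactor 4/3) is a rising factorial.
Consecutive-term ratio: r(k) = 1 * (k+1/6) (k+3) / [(k+20/3) (k+1)] - rational in k, leading ratio 1; with t_0 = 4/3, classification follows.


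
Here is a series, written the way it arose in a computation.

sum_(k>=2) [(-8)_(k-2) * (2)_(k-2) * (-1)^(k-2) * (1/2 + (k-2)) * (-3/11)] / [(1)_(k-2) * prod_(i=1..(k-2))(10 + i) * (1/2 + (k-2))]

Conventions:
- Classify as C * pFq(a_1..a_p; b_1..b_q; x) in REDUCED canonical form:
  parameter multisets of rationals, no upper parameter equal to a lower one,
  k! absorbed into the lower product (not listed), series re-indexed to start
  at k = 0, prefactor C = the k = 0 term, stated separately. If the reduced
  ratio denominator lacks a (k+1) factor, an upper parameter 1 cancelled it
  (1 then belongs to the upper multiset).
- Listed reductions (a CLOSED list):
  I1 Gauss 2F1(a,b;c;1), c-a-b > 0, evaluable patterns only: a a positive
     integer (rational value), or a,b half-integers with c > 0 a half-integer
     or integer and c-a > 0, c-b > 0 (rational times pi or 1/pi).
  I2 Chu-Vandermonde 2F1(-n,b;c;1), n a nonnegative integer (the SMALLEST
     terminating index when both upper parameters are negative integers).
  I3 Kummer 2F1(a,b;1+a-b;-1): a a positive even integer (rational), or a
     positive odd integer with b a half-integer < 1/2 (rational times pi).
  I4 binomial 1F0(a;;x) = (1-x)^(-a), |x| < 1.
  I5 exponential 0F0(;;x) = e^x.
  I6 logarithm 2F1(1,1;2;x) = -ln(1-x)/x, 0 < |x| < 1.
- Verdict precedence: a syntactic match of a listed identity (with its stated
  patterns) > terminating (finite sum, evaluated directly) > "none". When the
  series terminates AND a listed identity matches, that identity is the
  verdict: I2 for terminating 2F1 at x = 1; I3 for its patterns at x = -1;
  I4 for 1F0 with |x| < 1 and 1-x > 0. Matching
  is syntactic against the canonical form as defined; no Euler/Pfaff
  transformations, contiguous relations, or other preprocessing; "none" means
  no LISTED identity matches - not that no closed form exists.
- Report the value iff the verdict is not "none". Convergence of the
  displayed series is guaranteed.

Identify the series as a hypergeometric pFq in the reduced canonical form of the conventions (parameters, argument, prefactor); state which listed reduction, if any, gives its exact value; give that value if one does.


Key step: with t_0 = -3/11, the factor k + 1/2 cancels (top and bottom), leaving prefactor -3/11.
Adjacent-term ratio: r(k) = (-1) * (k-8) (k+2) / [(k+11) (k+1)] - rational; roots negated = parameters, x = (-1), C = -3/11.

At argument -1: a 2F1 with upper {-8, 2}, lower {11}, scaled by C = -3/11. Verdict: the Kummer evaluation I3 matches (x = -1; c = 11 equals 1+a-b for upper {-8, 2}: listed pattern). Exact value: -15/11.


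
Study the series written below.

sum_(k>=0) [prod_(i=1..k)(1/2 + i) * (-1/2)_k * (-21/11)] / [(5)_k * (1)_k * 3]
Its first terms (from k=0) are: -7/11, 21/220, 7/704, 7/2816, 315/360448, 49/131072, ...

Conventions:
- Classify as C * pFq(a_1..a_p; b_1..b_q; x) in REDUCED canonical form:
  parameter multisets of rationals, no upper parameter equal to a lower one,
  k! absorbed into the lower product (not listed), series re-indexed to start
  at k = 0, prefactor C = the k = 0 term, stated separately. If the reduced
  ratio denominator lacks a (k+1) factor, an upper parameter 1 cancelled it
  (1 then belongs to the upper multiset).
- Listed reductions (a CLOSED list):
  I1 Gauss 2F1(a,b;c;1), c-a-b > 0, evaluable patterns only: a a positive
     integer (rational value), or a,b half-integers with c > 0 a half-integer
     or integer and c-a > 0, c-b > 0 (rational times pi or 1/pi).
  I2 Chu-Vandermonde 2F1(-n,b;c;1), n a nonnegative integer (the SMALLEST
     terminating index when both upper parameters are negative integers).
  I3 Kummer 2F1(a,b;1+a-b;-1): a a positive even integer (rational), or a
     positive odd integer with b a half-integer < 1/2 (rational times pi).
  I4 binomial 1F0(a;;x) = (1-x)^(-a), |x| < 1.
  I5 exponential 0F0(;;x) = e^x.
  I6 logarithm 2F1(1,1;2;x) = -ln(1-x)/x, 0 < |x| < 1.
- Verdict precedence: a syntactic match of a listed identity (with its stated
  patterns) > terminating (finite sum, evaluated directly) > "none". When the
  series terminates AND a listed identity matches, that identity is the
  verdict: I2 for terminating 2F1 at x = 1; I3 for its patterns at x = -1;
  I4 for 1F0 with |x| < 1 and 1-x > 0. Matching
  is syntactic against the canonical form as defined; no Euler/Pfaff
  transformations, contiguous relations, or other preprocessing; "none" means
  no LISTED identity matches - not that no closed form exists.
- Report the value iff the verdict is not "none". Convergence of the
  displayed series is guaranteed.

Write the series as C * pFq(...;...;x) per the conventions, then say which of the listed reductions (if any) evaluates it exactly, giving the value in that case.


Classification (C = -7/11): 2F1 with upper {-1/2, 3/2}, lower {5}, argument x = 1. Verdict: Gauss's theorem I1 (half-integer case) fires (x = 1; upper {-1/2, 3/2} half-integers, c = 5 in the evaluable pattern). Sum: (-4096/2475) / pi.

First insight: t_0 = -7/11 here, and the running product (C = -7/11, x = 1) telescopes to a rising factorial.
Ratio: r(k) = 1 * (k-1/2) (k+3/2) / [(k+5) (k+1)] - rational in k. x = 1; t_0 = -7/11; negate the roots.


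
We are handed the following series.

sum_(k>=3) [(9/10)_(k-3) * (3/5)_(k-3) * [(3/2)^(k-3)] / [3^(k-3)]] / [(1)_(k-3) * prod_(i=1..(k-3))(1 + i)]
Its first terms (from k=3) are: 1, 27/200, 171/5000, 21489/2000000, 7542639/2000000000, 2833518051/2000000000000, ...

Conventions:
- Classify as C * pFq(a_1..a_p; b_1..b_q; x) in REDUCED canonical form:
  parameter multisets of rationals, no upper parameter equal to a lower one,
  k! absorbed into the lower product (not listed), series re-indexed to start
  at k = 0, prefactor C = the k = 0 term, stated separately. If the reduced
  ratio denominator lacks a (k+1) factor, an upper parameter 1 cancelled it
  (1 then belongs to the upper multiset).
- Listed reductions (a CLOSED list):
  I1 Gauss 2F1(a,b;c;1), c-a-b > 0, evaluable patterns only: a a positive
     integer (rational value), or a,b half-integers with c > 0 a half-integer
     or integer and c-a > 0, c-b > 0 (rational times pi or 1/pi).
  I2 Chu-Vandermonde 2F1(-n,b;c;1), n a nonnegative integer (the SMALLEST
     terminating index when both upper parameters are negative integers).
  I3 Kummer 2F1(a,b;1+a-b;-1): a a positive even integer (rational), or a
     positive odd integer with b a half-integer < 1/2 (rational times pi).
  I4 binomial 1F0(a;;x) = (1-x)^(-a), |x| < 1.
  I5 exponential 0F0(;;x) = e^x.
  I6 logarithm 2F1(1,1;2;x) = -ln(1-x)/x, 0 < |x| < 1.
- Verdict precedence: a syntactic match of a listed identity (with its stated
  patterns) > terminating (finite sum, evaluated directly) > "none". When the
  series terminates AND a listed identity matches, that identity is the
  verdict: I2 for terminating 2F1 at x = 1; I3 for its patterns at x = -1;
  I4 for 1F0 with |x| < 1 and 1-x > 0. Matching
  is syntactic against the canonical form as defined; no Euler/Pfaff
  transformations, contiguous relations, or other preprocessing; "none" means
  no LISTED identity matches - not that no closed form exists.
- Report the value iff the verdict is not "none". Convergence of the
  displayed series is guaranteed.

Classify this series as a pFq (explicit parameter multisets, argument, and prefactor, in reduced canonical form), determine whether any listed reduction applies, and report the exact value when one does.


This is 1 * 2F1(3/5, 9/10; 2; 1/2) in reduced canonical form. Verdict: none. No listed pattern accepts 2F1(3/5, 9/10; 2; 1/2).

Key observation: t_0 being 1, (1)_k (C = 1, x = 1/2) is k! itself.
Adjacent-term ratio: r(k) = (1/2) * (k+3/5) (k+9/10) / [(k+2) (k+1)] - rational in k. x = (1/2); t_0 = 1; negate the roots.


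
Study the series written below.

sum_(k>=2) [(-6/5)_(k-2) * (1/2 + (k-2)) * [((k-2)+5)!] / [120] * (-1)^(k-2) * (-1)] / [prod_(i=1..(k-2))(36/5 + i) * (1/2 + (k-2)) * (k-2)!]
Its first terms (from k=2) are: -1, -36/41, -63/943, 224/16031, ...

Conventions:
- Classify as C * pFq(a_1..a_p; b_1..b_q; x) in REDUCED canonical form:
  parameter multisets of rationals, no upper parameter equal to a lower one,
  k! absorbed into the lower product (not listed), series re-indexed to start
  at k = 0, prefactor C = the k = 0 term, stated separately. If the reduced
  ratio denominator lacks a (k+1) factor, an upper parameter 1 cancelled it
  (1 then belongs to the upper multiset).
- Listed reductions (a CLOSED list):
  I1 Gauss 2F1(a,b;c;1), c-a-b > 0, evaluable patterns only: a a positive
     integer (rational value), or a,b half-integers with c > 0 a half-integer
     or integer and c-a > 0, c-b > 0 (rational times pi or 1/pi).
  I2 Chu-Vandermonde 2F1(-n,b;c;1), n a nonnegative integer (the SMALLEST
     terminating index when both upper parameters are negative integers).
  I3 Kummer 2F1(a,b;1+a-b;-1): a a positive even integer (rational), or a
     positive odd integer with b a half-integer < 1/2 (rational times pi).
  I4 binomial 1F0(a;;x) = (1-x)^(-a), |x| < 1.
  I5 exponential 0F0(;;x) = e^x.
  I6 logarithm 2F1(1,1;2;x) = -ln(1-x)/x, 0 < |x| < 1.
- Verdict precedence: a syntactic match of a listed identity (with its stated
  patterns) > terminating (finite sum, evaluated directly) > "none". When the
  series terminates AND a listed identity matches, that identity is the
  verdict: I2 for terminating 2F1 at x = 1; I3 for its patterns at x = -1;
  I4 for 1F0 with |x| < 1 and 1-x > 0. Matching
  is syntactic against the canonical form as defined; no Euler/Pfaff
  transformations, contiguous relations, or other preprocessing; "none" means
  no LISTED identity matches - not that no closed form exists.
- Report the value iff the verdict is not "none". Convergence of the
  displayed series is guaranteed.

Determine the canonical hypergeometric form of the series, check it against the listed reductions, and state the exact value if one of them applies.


Reduced: x = -1, 2F1, upper = {-6/5, 6}, lower = {41/5}, C = -1. Verdict at x = -1: Kummer (I3) matches (x = -1; c = 41/5 equals 1+a-b for upper {-6/5, 6}: listed pattern). Hence: -1209/625.

The tell: x = (-1) and k + 1/2 divides numerator and denominator alike; C = -1, x = -1 after cancelling.
Consecutive-term ratio: r(k) = (-1) * (k-6/5) (k+6) / [(k+41/5) (k+1)] - rational in k. x = (-1); t_0 = -1; negate the roots.


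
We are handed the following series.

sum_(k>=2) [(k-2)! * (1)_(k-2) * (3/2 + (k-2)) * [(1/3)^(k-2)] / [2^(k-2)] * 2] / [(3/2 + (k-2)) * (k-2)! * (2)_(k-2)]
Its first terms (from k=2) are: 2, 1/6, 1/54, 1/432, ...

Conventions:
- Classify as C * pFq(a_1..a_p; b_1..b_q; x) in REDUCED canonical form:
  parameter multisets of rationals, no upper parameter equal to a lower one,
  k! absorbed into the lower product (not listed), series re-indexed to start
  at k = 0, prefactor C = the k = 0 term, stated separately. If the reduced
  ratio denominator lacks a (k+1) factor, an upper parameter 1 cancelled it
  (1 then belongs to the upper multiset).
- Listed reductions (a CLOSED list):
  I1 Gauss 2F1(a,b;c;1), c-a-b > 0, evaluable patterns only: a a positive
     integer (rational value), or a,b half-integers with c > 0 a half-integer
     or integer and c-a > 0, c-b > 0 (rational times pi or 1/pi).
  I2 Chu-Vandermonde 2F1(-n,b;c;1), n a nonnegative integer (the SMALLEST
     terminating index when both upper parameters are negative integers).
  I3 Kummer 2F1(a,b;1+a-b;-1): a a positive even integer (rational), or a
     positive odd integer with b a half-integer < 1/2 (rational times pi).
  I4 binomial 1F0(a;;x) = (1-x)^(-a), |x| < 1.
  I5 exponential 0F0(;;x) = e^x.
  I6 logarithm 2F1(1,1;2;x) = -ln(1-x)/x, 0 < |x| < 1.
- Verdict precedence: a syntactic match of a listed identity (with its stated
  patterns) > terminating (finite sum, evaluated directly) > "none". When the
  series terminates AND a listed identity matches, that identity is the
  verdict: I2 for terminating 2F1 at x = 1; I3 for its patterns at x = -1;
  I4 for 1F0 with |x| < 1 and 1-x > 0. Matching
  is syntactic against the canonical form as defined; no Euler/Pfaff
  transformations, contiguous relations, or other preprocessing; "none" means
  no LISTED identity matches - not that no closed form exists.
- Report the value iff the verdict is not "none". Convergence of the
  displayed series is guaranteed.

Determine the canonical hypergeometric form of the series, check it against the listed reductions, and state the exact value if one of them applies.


x = 1/6 here; the reduced form reads 2F1, upper {1, 1}, lower {2}, C = 2. Verdict: the I6 logarithm reduction applies (the logarithm: parameters (1,1;2), x = 1/6). Value: (-12) * ln(5/6).

Structural cue: t_0 being 2, the factor k + 3/2 cancels (top and bottom), leaving prefactor 2.
Adjacent-term ratio: r(k) = (1/6) * (k+1) (k+1) / [(k+2) (k+1)] - rational in k. x = (1/6); t_0 = 2; negate the roots.


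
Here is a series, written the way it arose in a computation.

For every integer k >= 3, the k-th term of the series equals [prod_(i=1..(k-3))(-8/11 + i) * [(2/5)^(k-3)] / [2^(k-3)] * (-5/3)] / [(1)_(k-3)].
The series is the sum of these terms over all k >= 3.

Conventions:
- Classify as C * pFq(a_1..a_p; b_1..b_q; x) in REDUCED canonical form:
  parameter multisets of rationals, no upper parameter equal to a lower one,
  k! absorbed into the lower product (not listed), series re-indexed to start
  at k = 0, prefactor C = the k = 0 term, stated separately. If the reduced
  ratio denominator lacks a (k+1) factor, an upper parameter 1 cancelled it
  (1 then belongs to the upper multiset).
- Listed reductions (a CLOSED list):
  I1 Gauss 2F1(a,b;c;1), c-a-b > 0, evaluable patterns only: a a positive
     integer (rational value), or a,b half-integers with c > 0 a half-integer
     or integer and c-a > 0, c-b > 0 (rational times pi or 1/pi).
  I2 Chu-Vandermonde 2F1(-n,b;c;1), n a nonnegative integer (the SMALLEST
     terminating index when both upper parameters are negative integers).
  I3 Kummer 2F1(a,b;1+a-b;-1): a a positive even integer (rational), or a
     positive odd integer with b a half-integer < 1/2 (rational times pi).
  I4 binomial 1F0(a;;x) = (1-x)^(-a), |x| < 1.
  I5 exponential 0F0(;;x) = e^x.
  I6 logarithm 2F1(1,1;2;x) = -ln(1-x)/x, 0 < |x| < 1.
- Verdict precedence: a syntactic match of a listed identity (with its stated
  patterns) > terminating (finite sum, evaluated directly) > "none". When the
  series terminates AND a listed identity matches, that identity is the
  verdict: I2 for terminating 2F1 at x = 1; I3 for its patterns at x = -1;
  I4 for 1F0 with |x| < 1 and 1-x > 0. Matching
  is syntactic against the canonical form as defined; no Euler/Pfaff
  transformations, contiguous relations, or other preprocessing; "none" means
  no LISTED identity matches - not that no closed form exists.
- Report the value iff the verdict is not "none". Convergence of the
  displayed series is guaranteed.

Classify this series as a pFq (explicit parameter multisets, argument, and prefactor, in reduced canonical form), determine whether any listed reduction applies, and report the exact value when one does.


With C = -5/3: the canonical form is 1F0(3/11; -; 1/5). Verdict: the I4 binomial reduction applies (the 1F0 binomial series: exponent -3/11, x = 1/5). Sum: (-5/3) * (4/5)^(-3/11).

Key observation: from the first term -5/3: the two k-th powers (C = -5/3, x = 1/5) combine into one argument.
Ratio: r(k) = (1/5) * (k+3/11) / [(k+1)] - rational; roots negated = parameters, x = (1/5), C = -5/3.


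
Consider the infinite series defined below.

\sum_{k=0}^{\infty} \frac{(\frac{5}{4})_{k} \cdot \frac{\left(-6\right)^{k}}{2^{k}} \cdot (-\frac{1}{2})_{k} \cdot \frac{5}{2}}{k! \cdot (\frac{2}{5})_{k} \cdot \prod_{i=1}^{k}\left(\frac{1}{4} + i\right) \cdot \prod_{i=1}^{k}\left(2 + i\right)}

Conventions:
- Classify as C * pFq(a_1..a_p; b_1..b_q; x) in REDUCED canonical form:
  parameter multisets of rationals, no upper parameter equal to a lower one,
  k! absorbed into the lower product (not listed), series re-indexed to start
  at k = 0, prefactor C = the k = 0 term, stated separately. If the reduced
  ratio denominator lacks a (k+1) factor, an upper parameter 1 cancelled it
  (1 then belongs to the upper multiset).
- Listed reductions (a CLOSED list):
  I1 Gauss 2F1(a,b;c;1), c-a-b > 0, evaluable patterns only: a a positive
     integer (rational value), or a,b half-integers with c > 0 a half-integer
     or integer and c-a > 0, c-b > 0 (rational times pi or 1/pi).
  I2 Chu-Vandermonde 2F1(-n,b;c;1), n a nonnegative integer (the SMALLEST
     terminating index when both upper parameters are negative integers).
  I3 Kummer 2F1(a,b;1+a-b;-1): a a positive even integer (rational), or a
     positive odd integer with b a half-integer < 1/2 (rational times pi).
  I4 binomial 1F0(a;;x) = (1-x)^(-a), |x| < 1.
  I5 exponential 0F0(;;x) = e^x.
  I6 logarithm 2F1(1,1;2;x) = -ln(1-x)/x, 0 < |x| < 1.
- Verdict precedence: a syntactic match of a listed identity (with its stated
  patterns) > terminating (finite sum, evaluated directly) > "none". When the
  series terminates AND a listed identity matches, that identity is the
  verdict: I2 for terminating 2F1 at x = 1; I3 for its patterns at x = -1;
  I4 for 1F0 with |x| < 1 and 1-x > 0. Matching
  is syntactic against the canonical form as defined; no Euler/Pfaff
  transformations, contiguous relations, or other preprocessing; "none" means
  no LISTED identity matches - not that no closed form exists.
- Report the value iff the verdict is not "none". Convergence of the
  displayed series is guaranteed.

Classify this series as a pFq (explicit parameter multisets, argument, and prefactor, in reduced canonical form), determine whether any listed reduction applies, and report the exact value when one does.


Canonical form: C = \frac{5}{2} times 1F2 with upper {-\frac{1}{2}}, lower {\frac{2}{5}, 3}, x = -3. Verdict: none - at argument -3 the multisets {-\frac{1}{2}} ; {\frac{2}{5}, 3} match no listed identity.

Structural cue: from the first term \frac{5}{2}: the lower running product (C = 5/2) is a rising factorial.
Step ratio: r(k) = -3 * (k-\frac{1}{2}) / [(k+\frac{2}{5}) (k+3) (k+1)] - rational in k, leading ratio -3; with t_0 = \frac{5}{2}, classification follows.


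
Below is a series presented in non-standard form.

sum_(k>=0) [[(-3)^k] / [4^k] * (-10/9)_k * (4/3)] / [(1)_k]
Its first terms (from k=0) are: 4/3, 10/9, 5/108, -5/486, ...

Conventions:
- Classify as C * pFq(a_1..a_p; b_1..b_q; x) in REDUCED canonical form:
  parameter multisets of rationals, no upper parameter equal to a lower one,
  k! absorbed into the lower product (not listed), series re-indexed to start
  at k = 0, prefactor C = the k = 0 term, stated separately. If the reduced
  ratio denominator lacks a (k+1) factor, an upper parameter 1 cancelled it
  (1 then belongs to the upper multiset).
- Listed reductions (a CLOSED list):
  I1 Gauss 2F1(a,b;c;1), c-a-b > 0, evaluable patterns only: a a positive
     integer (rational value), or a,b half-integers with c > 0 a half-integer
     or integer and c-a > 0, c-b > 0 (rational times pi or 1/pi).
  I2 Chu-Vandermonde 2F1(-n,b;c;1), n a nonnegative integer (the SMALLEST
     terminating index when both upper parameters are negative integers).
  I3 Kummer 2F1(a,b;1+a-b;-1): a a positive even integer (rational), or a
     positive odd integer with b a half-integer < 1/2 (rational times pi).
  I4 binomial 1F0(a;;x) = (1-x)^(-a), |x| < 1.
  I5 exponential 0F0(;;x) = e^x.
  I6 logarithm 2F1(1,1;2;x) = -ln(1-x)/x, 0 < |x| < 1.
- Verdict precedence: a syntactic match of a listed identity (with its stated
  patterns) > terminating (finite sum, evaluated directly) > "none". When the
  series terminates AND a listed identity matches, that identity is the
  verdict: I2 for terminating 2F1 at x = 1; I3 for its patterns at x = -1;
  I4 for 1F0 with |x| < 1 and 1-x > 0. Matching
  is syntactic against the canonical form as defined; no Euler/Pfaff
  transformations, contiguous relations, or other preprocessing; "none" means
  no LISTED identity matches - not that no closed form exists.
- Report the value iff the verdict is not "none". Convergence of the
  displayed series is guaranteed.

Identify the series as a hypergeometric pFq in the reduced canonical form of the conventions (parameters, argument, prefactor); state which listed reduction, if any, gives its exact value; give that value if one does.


Structural cue: t_0 being 4/3, (1)_k (C = 4/3) is k! itself.
Term ratio: r(k) = (-3/4) * (k-10/9) / [(k+1)] - rational in k. x = (-3/4); t_0 = 4/3; negate the roots.

With C = 4/3: the canonical form is 1F0(-10/9; -; -3/4). Verdict: binomial (I4) fires (the 1F0 binomial series: exponent 10/9, x = -3/4). Exact value: (4/3) * (7/4)^(10/9).


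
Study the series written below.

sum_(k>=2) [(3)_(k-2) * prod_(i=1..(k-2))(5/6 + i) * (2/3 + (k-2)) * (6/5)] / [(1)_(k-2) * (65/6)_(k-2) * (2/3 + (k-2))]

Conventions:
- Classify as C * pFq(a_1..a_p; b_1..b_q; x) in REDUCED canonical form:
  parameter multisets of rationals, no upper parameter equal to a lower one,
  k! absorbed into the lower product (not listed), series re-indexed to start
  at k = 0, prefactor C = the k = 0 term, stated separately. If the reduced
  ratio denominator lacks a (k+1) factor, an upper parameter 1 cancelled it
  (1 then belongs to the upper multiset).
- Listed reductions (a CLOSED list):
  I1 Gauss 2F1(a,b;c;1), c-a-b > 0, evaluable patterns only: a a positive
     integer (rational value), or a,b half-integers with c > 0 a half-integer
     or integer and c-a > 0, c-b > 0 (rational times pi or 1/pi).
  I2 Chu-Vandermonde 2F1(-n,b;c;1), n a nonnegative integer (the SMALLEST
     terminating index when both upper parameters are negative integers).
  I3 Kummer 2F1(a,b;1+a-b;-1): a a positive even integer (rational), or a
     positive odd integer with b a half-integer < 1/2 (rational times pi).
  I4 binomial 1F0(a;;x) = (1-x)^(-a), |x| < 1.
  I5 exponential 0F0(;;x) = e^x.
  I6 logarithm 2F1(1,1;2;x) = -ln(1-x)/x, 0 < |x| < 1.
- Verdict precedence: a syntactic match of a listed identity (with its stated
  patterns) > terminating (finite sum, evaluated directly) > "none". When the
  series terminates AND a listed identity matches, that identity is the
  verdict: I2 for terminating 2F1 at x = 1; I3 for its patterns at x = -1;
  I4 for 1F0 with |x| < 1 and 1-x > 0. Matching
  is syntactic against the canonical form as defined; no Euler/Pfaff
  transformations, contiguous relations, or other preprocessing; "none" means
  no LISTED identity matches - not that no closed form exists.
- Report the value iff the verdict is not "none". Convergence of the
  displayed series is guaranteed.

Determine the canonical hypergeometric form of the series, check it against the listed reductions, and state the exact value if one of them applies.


x = 1 here; the reduced form reads 2F1, upper {11/6, 3}, lower {65/6}, C = 6/5. Verdict: Gauss (I1, integer-parameter pattern) fires (x = 1: the Gamma ratio telescopes since c-a-b = 6 > 0 and a = 3 in Z>0). Its exact value is 146969/60480.

Key observation: from the first term 6/5: k + 2/3 divides numerator and denominator alike; C = 6/5, x = 1 after cancelling.
Term ratio: r(k) = 1 * (k+11/6) (k+3) / [(k+65/6) (k+1)] - rational; roots negated = parameters, x = 1, C = 6/5.
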